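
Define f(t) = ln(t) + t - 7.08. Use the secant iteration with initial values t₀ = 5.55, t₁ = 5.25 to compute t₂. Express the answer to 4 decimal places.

f(5.55) = 0.183798, f(5.25) = -0.171772
t₂ = 5.250000 − (-0.171772)·(5.250000 − 5.550000) / (-0.171772 − 0.183798) = 5.250000 − (0.051532)/(-0.355570) = 5.394927

5.3949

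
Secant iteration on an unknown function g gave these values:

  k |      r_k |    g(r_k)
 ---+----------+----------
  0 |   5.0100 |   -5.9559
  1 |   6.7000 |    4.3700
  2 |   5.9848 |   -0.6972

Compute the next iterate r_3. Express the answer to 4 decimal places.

r_3 = 5.9848 − (-0.6972)·(5.9848 − 6.7000) / (-0.6972 − 4.3700)
   = 5.9848 − (0.498637)/(-5.067200) = 6.083205

6.0832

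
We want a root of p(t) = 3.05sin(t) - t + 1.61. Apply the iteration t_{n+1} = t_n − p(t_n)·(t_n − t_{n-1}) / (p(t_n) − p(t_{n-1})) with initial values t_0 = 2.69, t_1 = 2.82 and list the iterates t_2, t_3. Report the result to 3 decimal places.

p(2.69) = 0.25102, p(2.82) = -0.24596
t_2 = 2.82000 − (-0.24596)·(2.82000 − 2.69000) / (-0.24596 − 0.25102) = 2.82000 − (-0.03198)/(-0.49698) = 2.75566
p(2.75566) = 0.00243
t_3 = 2.75566 − 0.00243·(2.75566 − 2.82000) / (0.00243 − (-0.24596)) = 2.75566 − (-0.00016)/(0.24839) = 2.75629

2.756, 2.756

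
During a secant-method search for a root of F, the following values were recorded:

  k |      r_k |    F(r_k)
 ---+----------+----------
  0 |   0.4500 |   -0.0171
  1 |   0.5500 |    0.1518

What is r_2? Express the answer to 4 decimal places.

r_2 = 0.5500 − 0.1518·(0.5500 − 0.4500) / (0.1518 − (-0.0171))
   = 0.5500 − (0.015180)/(0.168900) = 0.460124

0.4601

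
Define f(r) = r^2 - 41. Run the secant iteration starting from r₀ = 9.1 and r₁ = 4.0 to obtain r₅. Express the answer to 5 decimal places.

6.40308

f(9.1) = 41.8100000, f(4.0) = -25.0000000
r₂ = 4.0000000 − (-25.0000000)·(4.0000000 − 9.1000000) / (-25.0000000 − 41.8100000) = 4.0000000 − (127.5000000)/(-66.8100000) = 5.9083969
f(5.9083969) = -6.0908455
r₃ = 5.9083969 − (-6.0908455)·(5.9083969 − 4.0000000) / (-6.0908455 − (-25.0000000)) = 5.9083969 − (-11.6237510)/(18.9091545) = 6.5231125
f(6.5231125) = 1.5509964
r₄ = 6.5231125 − 1.5509964·(6.5231125 − 5.9083969) / (1.5509964 − (-6.0908455)) = 6.5231125 − (0.9534216)/(7.6418420) = 6.3983492
f(6.3983492) = -0.0611281
r₅ = 6.3983492 − (-0.0611281)·(6.3983492 − 6.5231125) / (-0.0611281 − 1.5509964) = 6.3983492 − (0.0076265)/(-1.6121245) = 6.4030799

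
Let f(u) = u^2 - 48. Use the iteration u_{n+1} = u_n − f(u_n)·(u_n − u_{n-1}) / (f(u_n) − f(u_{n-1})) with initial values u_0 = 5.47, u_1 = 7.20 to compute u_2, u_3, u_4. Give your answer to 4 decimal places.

6.8969, 6.9276, 6.9282

f(5.47) = -18.079100, f(7.20) = 3.840000
u_2 = 7.200000 − 3.840000·(7.200000 − 5.470000) / (3.840000 − (-18.079100)) = 7.200000 − (6.643200)/(21.919100) = 6.896922
f(6.896922) = -0.432469
u_3 = 6.896922 − (-0.432469)·(6.896922 − 7.200000) / (-0.432469 − 3.840000) = 6.896922 − (0.131072)/(-4.272469) = 6.927600
f(6.927600) = -0.008357
u_4 = 6.927600 − (-0.008357)·(6.927600 − 6.896922) / (-0.008357 − (-0.432469)) = 6.927600 − (-0.000256)/(0.424112) = 6.928205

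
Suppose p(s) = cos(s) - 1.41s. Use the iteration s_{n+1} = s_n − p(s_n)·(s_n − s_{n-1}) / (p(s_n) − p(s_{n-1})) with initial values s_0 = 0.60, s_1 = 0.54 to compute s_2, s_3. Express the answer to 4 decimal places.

p(0.60) = -0.020664, p(0.54) = 0.096309
s_2 = 0.540000 − 0.096309·(0.540000 − 0.600000) / (0.096309 − (-0.020664)) = 0.540000 − (-0.005779)/(0.116973) = 0.589400
p(0.589400) = 0.000219
s_3 = 0.589400 − 0.000219·(0.589400 − 0.540000) / (0.000219 − 0.096309) = 0.589400 − (0.000011)/(-0.096089) = 0.589513

0.5894, 0.5895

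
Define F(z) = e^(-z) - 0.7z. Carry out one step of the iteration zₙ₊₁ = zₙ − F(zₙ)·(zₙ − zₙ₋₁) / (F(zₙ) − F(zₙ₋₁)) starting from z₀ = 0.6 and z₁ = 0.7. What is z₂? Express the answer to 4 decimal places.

F(0.6) = 0.128812, F(0.7) = 0.006585
z₂ = 0.700000 − 0.006585·(0.700000 − 0.600000) / (0.006585 − 0.128812) = 0.700000 − (0.000659)/(-0.122226) = 0.705388

0.7054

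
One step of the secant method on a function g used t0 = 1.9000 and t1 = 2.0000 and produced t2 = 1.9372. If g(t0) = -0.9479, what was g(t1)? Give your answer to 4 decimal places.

1.6002

The secant line through (1.9000, -0.9479) and (2.0000, g(t1)) crosses zero at t2 = 1.9372.
So (1.9000, -0.9479), (2.0000, g(t1)), (1.9372, 0) are collinear:
g(t1) = -0.9479 · (2.0000 − 1.9372) / (1.9000 − 1.9372) = -0.9479 · (0.062800)/(-0.037200) = 1.600218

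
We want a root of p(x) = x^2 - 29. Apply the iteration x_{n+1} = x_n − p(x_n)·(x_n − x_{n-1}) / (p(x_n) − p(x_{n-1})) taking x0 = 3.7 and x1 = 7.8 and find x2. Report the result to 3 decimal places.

p(3.7) = -15.31000, p(7.8) = 31.84000
x2 = 7.80000 − 31.84000·(7.80000 − 3.70000) / (31.84000 − (-15.31000)) = 7.80000 − (130.54400)/(47.15000) = 5.03130

5.031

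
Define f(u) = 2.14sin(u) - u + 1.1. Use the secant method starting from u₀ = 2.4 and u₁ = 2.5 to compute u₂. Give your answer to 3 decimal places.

2.455

f(2.4) = 0.14549, f(2.5) = -0.11927
u₂ = 2.50000 − (-0.11927)·(2.50000 − 2.40000) / (-0.11927 − 0.14549) = 2.50000 − (-0.01193)/(-0.26476) = 2.45495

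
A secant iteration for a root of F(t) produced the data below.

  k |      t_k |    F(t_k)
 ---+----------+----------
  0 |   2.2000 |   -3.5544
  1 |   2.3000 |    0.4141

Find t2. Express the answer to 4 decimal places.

2.2896

t2 = 2.3000 − 0.4141·(2.3000 − 2.2000) / (0.4141 − (-3.5544))
   = 2.3000 − (0.041410)/(3.968500) = 2.289565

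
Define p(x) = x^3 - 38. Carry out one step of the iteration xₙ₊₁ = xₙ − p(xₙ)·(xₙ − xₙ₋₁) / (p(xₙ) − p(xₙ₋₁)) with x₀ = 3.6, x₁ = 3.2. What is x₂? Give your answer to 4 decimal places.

p(3.6) = 8.656000, p(3.2) = -5.232000
x₂ = 3.200000 − (-5.232000)·(3.200000 − 3.600000) / (-5.232000 − 8.656000) = 3.200000 − (2.092800)/(-13.888000) = 3.350691

3.3507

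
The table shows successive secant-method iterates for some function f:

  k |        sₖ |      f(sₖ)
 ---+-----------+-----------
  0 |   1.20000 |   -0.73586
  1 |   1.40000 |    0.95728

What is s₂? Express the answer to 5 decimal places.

1.28692

s₂ = 1.40000 − 0.95728·(1.40000 − 1.20000) / (0.95728 − (-0.73586))
   = 1.40000 − (0.1914560)/(1.6931400) = 1.2869225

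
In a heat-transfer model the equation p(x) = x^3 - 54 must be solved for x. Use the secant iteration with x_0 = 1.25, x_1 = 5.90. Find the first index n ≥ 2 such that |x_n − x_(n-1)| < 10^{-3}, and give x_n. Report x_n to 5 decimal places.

n = 8, x_n = 3.77976

p(1.25) = -52.0468750, p(5.90) = 151.3790000
x_2 = 5.9000000 − 151.3790000·(4.6500000)/(203.4258750) = 2.4397108;  |Δ| = 3.4602892
p(2.4397108) = -39.4783800
x_3 = 2.4397108 − (-39.4783800)·(-3.4602892)/(-190.8573800) = 3.1554631;  |Δ| = 0.7157523
p(3.1554631) = -22.5812185
x_4 = 3.1554631 − (-22.5812185)·(0.7157523)/(16.8971615) = 4.1119883;  |Δ| = 0.9565251
p(4.1119883) = 15.5273374
x_5 = 4.1119883 − 15.5273374·(0.9565251)/(38.1085559) = 3.7222519;  |Δ| = 0.3897363
p(3.7222519) = -2.4276054
x_6 = 3.7222519 − (-2.4276054)·(-0.3897363)/(-17.9549428) = 3.7749464;  |Δ| = 0.0526945
p(3.7749464) = -0.2061819
x_7 = 3.7749464 − (-0.2061819)·(0.0526945)/(2.2214235) = 3.7798373;  |Δ| = 0.0048908
p(3.7798373) = 0.0031761
x_8 = 3.7798373 − 0.0031761·(0.0048908)/(0.2093580) = 3.7797631;  |Δ| = 0.0000742
|x_8 − x_7| = 0.0000742 < 10^{-3}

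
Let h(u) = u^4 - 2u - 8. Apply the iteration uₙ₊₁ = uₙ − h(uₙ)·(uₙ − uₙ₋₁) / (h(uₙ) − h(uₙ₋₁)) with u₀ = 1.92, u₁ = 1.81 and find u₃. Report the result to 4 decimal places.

h(1.92) = 1.749545, h(1.81) = -0.887169
u₂ = 1.810000 − (-0.887169)·(1.810000 − 1.920000) / (-0.887169 − 1.749545) = 1.810000 − (0.097589)/(-2.636714) = 1.847011
h(1.847011) = -0.056023
u₃ = 1.847011 − (-0.056023)·(1.847011 − 1.810000) / (-0.056023 − (-0.887169)) = 1.847011 − (-0.002074)/(0.831146) = 1.849506

1.8495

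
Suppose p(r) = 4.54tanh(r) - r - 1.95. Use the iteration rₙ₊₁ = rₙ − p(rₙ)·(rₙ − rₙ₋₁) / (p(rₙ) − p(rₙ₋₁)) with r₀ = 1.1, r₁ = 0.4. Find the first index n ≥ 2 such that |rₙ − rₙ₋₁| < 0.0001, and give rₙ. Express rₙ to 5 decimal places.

n = 6, rₙ = 0.65225

p(1.1) = 0.5842656, p(0.4) = -0.6250317
r₂ = 0.4000000 − (-0.6250317)·(-0.7000000)/(-1.2092973) = 0.7617987;  |Δ| = 0.3617987
p(0.7617987) = 0.2034952
r₃ = 0.7617987 − 0.2034952·(0.3617987)/(0.8285269) = 0.6729370;  |Δ| = 0.0888617
p(0.6729370) = 0.0416277
r₄ = 0.6729370 − 0.0416277·(-0.0888617)/(-0.1618674) = 0.6500843;  |Δ| = 0.0228527
p(0.6500843) = -0.0044450
r₅ = 0.6500843 − (-0.0044450)·(-0.0228527)/(-0.0460727) = 0.6522891;  |Δ| = 0.0022048
p(0.6522891) = 0.0000795
r₆ = 0.6522891 − 0.0000795·(0.0022048)/(0.0045245) = 0.6522503;  |Δ| = 0.0000388
|r₆ − r₅| = 0.0000388 < 0.0001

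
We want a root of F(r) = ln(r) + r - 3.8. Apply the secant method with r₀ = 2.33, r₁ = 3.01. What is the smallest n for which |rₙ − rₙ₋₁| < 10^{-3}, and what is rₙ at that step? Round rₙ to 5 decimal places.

n = 4, rₙ = 2.77820

F(2.33) = -0.6241317, F(3.01) = 0.3119401
r₂ = 3.0100000 − 0.3119401·(0.6800000)/(0.9360718) = 2.7833943;  |Δ| = 0.2266057
F(2.7833943) = 0.0070654
r₃ = 2.7833943 − 0.0070654·(-0.2266057)/(-0.3048747) = 2.7781427;  |Δ| = 0.0052515
F(2.7781427) = -0.0000747
r₄ = 2.7781427 − (-0.0000747)·(-0.0052515)/(-0.0071400) = 2.7781976;  |Δ| = 0.0000549
|r₄ − r₃| = 0.0000549 < 10^{-3}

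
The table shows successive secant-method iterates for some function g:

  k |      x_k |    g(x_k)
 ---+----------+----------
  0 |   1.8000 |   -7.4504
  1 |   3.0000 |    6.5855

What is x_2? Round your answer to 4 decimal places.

x_2 = 3.0000 − 6.5855·(3.0000 − 1.8000) / (6.5855 − (-7.4504))
   = 3.0000 − (7.902600)/(14.035900) = 2.436972

2.4370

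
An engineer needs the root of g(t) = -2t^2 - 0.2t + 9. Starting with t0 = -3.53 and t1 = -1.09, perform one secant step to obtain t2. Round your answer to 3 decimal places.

g(-3.53) = -15.21580, g(-1.09) = 6.84180
t2 = -1.09000 − 6.84180·(-1.09000 − (-3.53000)) / (6.84180 − (-15.21580)) = -1.09000 − (16.69399)/(22.05760) = -1.84684

-1.847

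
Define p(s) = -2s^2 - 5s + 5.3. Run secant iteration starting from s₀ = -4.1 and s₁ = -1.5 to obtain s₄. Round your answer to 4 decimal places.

p(-4.1) = -7.820000, p(-1.5) = 8.300000
s₂ = -1.500000 − 8.300000·(-1.500000 − (-4.100000)) / (8.300000 − (-7.820000)) = -1.500000 − (21.580000)/(16.120000) = -2.838710
p(-2.838710) = 3.377003
s₃ = -2.838710 − 3.377003·(-2.838710 − (-1.500000)) / (3.377003 − 8.300000) = -2.838710 − (-4.520827)/(-4.922997) = -3.757018
p(-3.757018) = -4.145274
s₄ = -3.757018 − (-4.145274)·(-3.757018 − (-2.838710)) / (-4.145274 − 3.377003) = -3.757018 − (3.806638)/(-7.522277) = -3.250969

-3.2510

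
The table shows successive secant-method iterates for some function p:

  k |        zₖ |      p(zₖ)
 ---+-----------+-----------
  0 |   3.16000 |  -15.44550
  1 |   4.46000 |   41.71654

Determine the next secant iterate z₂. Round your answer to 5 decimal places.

z₂ = 4.46000 − 41.71654·(4.46000 − 3.16000) / (41.71654 − (-15.44550))
   = 4.46000 − (54.2315020)/(57.1620400) = 3.5112672

3.51127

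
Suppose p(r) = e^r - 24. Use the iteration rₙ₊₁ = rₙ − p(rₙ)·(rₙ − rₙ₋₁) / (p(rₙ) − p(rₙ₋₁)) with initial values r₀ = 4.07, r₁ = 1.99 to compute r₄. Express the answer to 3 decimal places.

3.074

p(4.07) = 34.55696, p(1.99) = -16.68447
r₂ = 1.99000 − (-16.68447)·(1.99000 − 4.07000) / (-16.68447 − 34.55696) = 1.99000 − (34.70369)/(-51.24143) = 2.66726
p(2.66726) = -9.59956
r₃ = 2.66726 − (-9.59956)·(2.66726 − 1.99000) / (-9.59956 − (-16.68447)) = 2.66726 − (-6.50139)/(7.08490) = 3.58490
p(3.58490) = 12.04968
r₄ = 3.58490 − 12.04968·(3.58490 − 2.66726) / (12.04968 − (-9.59956)) = 3.58490 − (11.05726)/(21.64925) = 3.07415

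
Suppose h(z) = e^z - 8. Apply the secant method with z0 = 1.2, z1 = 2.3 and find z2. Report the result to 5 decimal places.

h(1.2) = -4.6798831, h(2.3) = 1.9741825
z2 = 2.3000000 − 1.9741825·(2.3000000 − 1.2000000) / (1.9741825 − (-4.6798831)) = 2.3000000 − (2.1716007)/(6.6540655) = 1.9736430

1.97364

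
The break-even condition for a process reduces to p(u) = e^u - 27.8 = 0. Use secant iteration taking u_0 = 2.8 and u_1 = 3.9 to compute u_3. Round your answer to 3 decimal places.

p(2.8) = -11.35535, p(3.9) = 21.60245
u_2 = 3.90000 − 21.60245·(3.90000 − 2.80000) / (21.60245 − (-11.35535)) = 3.90000 − (23.76269)/(32.95780) = 3.17900
p(3.17900) = -3.77737
u_3 = 3.17900 − (-3.77737)·(3.17900 − 3.90000) / (-3.77737 − 21.60245) = 3.17900 − (2.72350)/(-25.37982) = 3.28631

3.286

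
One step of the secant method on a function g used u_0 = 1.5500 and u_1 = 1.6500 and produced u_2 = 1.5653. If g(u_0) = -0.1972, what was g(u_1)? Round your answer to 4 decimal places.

1.0917

The secant line through (1.5500, -0.1972) and (1.6500, g(u_1)) crosses zero at u_2 = 1.5653.
So (1.5500, -0.1972), (1.6500, g(u_1)), (1.5653, 0) are collinear:
g(u_1) = -0.1972 · (1.6500 − 1.5653) / (1.5500 − 1.5653) = -0.1972 · (0.084700)/(-0.015300) = 1.091689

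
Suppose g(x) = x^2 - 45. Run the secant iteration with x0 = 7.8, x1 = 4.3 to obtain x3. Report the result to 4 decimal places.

g(7.8) = 15.840000, g(4.3) = -26.510000
x2 = 4.300000 − (-26.510000)·(4.300000 − 7.800000) / (-26.510000 − 15.840000) = 4.300000 − (92.785000)/(-42.350000) = 6.490909
g(6.490909) = -2.868099
x3 = 6.490909 − (-2.868099)·(6.490909 − 4.300000) / (-2.868099 − (-26.510000)) = 6.490909 − (-6.283745)/(23.641901) = 6.756698

6.7567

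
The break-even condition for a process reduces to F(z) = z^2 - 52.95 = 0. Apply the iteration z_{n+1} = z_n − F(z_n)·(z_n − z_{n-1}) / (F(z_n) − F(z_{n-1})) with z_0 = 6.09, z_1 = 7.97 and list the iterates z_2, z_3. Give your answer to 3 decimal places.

7.218, 7.274

F(6.09) = -15.86190, F(7.97) = 10.57090
z_2 = 7.97000 − 10.57090·(7.97000 − 6.09000) / (10.57090 − (-15.86190)) = 7.97000 − (19.87329)/(26.43280) = 7.21816
F(7.21816) = -0.84820
z_3 = 7.21816 − (-0.84820)·(7.21816 − 7.97000) / (-0.84820 − 10.57090) = 7.21816 − (0.63771)/(-11.41910) = 7.27400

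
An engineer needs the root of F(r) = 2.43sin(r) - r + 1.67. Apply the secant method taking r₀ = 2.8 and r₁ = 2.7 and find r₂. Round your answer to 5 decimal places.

F(2.8) = -0.3159788, F(2.7) = 0.0085331
r₂ = 2.7000000 − 0.0085331·(2.7000000 − 2.8000000) / (0.0085331 − (-0.3159788)) = 2.7000000 − (-0.0008533)/(0.3245119) = 2.7026295

2.70263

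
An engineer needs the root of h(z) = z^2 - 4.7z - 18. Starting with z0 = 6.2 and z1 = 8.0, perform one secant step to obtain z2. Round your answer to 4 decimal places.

h(6.2) = -8.700000, h(8.0) = 8.400000
z2 = 8.000000 − 8.400000·(8.000000 − 6.200000) / (8.400000 − (-8.700000)) = 8.000000 − (15.120000)/(17.100000) = 7.115789

7.1158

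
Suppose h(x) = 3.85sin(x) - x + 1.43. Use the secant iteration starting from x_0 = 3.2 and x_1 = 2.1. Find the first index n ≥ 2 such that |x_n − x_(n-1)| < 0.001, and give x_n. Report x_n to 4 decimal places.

h(3.2) = -1.994740, h(2.1) = 2.653356
x_2 = 2.100000 − 2.653356·(-1.100000)/(4.648097) = 2.727933;  |Δ| = 0.627933
h(2.727933) = 0.249626
x_3 = 2.727933 − 0.249626·(0.627933)/(-2.403730) = 2.793143;  |Δ| = 0.065210
h(2.793143) = -0.048596
x_4 = 2.793143 − (-0.048596)·(0.065210)/(-0.298222) = 2.782517;  |Δ| = 0.010626
h(2.782517) = 0.000408
x_5 = 2.782517 − 0.000408·(-0.010626)/(0.049003) = 2.782605;  |Δ| = 0.000088
|x_5 − x_4| = 0.000088 < 0.001

n = 5, x_n = 2.7826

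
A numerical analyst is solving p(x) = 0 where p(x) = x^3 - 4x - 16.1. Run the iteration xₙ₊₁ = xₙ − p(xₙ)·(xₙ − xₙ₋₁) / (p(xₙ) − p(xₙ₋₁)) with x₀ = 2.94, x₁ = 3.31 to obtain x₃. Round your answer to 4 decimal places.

3.0460

p(2.94) = -2.447816, p(3.31) = 6.924691
x₂ = 3.310000 − 6.924691·(3.310000 − 2.940000) / (6.924691 − (-2.447816)) = 3.310000 − (2.562136)/(9.372507) = 3.036633
p(3.036633) = -0.245318
x₃ = 3.036633 − (-0.245318)·(3.036633 − 3.310000) / (-0.245318 − 6.924691) = 3.036633 − (0.067062)/(-7.170009) = 3.045986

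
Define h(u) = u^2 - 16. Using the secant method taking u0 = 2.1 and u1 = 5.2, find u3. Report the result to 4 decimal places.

3.9578

h(2.1) = -11.590000, h(5.2) = 11.040000
u2 = 5.200000 − 11.040000·(5.200000 − 2.100000) / (11.040000 − (-11.590000)) = 5.200000 − (34.224000)/(22.630000) = 3.687671
h(3.687671) = -2.401081
u3 = 3.687671 − (-2.401081)·(3.687671 − 5.200000) / (-2.401081 − 11.040000) = 3.687671 − (3.631224)/(-13.441081) = 3.957830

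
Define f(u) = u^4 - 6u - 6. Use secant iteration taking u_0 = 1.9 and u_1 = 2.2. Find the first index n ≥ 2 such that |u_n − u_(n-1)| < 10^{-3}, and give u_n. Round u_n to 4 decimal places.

f(1.9) = -4.367900, f(2.2) = 4.225600
u_2 = 2.200000 − 4.225600·(0.300000)/(8.593500) = 2.052484;  |Δ| = 0.147516
f(2.052484) = -0.568146
u_3 = 2.052484 − (-0.568146)·(-0.147516)/(-4.793746) = 2.069967;  |Δ| = 0.017483
f(2.069967) = -0.060599
u_4 = 2.069967 − (-0.060599)·(0.017483)/(0.507548) = 2.072055;  |Δ| = 0.002087
f(2.072055) = 0.001045
u_5 = 2.072055 − 0.001045·(0.002087)/(0.061644) = 2.072019;  |Δ| = 0.000035
|u_5 − u_4| = 0.000035 < 10^{-3}

n = 5, u_n = 2.0720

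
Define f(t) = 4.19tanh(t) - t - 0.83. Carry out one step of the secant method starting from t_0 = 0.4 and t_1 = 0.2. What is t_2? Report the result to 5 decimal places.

f(0.4) = 0.3619862, f(0.2) = -0.2029974
t_2 = 0.2000000 − (-0.2029974)·(0.2000000 − 0.4000000) / (-0.2029974 − 0.3619862) = 0.2000000 − (0.0405995)/(-0.5649836) = 0.2718596

0.27186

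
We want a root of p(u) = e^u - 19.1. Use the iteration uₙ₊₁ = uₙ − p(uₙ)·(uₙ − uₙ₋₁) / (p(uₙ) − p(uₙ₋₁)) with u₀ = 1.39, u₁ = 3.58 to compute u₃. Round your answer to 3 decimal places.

p(1.39) = -15.08515, p(3.58) = 16.77354
u₂ = 3.58000 − 16.77354·(3.58000 − 1.39000) / (16.77354 − (-15.08515)) = 3.58000 − (36.73405)/(31.85869) = 2.42697
p(2.42697) = -7.77549
u₃ = 2.42697 − (-7.77549)·(2.42697 − 3.58000) / (-7.77549 − 16.77354) = 2.42697 − (8.96538)/(-24.54903) = 2.79217

2.792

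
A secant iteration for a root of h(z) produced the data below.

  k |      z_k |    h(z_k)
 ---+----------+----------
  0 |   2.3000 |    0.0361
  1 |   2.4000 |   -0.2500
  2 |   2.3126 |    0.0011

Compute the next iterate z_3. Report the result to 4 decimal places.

2.3130

z_3 = 2.3126 − 0.0011·(2.3126 − 2.4000) / (0.0011 − (-0.2500))
   = 2.3126 − (-0.000096)/(0.251100) = 2.312983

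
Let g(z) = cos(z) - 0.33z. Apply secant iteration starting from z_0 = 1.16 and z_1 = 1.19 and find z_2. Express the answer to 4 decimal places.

g(1.16) = 0.016540, g(1.19) = -0.021040
z_2 = 1.190000 − (-0.021040)·(1.190000 − 1.160000) / (-0.021040 − 0.016540) = 1.190000 − (-0.000631)/(-0.037580) = 1.173204

1.1732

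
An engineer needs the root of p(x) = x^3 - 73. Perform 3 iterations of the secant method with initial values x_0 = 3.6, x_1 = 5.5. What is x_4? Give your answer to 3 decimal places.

4.181

p(3.6) = -26.34400, p(5.5) = 93.37500
x_2 = 5.50000 − 93.37500·(5.50000 − 3.60000) / (93.37500 − (-26.34400)) = 5.50000 − (177.41250)/(119.71900) = 4.01809
p(4.01809) = -8.12763
x_3 = 4.01809 − (-8.12763)·(4.01809 − 5.50000) / (-8.12763 − 93.37500) = 4.01809 − (12.04440)/(-101.50263) = 4.13675
p(4.13675) = -2.20886
x_4 = 4.13675 − (-2.20886)·(4.13675 − 4.01809) / (-2.20886 − (-8.12763)) = 4.13675 − (-0.26211)/(5.91877) = 4.18104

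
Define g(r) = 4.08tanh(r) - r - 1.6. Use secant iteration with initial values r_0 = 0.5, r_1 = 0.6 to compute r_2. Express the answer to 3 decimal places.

0.604

g(0.5) = -0.21456, g(0.6) = -0.00884
r_2 = 0.60000 − (-0.00884)·(0.60000 − 0.50000) / (-0.00884 − (-0.21456)) = 0.60000 − (-0.00088)/(0.20572) = 0.60430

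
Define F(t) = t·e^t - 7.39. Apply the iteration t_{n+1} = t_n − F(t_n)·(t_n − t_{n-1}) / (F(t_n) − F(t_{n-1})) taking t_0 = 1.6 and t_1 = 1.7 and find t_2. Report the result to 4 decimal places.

F(1.6) = 0.534852, F(1.7) = 1.915711
t_2 = 1.700000 − 1.915711·(1.700000 − 1.600000) / (1.915711 − 0.534852) = 1.700000 − (0.191571)/(1.380859) = 1.561267

1.5613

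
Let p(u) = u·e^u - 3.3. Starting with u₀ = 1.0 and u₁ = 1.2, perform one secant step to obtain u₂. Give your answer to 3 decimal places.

1.092

p(1.0) = -0.58172, p(1.2) = 0.68414
u₂ = 1.20000 − 0.68414·(1.20000 − 1.00000) / (0.68414 − (-0.58172)) = 1.20000 − (0.13683)/(1.26586) = 1.09191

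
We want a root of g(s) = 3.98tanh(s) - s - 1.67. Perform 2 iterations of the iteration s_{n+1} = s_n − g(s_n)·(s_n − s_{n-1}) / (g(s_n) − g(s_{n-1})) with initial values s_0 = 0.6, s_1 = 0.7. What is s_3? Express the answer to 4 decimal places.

0.6773

g(0.6) = -0.132543, g(0.7) = 0.035384
s_2 = 0.700000 − 0.035384·(0.700000 − 0.600000) / (0.035384 − (-0.132543)) = 0.700000 − (0.003538)/(0.167926) = 0.678929
g(0.678929) = 0.002545
s_3 = 0.678929 − 0.002545·(0.678929 − 0.700000) / (0.002545 − 0.035384) = 0.678929 − (-0.000054)/(-0.032838) = 0.677296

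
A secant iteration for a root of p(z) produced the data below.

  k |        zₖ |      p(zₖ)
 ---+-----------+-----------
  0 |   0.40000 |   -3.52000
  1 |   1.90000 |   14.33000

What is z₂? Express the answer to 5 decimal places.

0.69580

z₂ = 1.90000 − 14.33000·(1.90000 − 0.40000) / (14.33000 − (-3.52000))
   = 1.90000 − (21.4950000)/(17.8500000) = 0.6957983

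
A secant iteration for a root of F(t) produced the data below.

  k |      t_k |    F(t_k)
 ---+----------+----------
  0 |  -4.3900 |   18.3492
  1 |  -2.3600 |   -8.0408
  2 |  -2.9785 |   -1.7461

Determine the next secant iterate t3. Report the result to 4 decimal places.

t3 = -2.9785 − (-1.7461)·(-2.9785 − (-2.3600)) / (-1.7461 − (-8.0408))
   = -2.9785 − (1.079963)/(6.294700) = -3.150067

-3.1501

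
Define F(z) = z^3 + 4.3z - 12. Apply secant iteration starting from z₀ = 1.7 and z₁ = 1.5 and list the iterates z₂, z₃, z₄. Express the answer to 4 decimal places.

1.6814, 1.6828, 1.6827

F(1.7) = 0.223000, F(1.5) = -2.175000
z₂ = 1.500000 − (-2.175000)·(1.500000 − 1.700000) / (-2.175000 − 0.223000) = 1.500000 − (0.435000)/(-2.398000) = 1.681401
F(1.681401) = -0.016469
z₃ = 1.681401 − (-0.016469)·(1.681401 − 1.500000) / (-0.016469 − (-2.175000)) = 1.681401 − (-0.002988)/(2.158531) = 1.682785
F(1.682785) = 0.001231
z₄ = 1.682785 − 0.001231·(1.682785 − 1.681401) / (0.001231 − (-0.016469)) = 1.682785 − (0.000002)/(0.017700) = 1.682689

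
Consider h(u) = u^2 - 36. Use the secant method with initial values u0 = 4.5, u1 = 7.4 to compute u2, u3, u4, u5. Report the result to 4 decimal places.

5.8235, 5.9813, 6.0003, 6.0000

h(4.5) = -15.750000, h(7.4) = 18.760000
u2 = 7.400000 − 18.760000·(7.400000 − 4.500000) / (18.760000 − (-15.750000)) = 7.400000 − (54.404000)/(34.510000) = 5.823529
h(5.823529) = -2.086505
u3 = 5.823529 − (-2.086505)·(5.823529 − 7.400000) / (-2.086505 − 18.760000) = 5.823529 − (3.289314)/(-20.846505) = 5.981317
h(5.981317) = -0.223850
u4 = 5.981317 − (-0.223850)·(5.981317 − 5.823529) / (-0.223850 − (-2.086505)) = 5.981317 − (-0.035321)/(1.862655) = 6.000279
h(6.000279) = 0.003352
u5 = 6.000279 − 0.003352·(6.000279 − 5.981317) / (0.003352 − (-0.223850)) = 6.000279 − (0.000064)/(0.227202) = 6.000000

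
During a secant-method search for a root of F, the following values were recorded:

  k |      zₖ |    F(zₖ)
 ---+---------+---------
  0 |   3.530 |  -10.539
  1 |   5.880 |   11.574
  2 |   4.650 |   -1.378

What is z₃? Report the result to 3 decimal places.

4.781

z₃ = 4.650 − (-1.378)·(4.650 − 5.880) / (-1.378 − 11.574)
   = 4.650 − (1.69494)/(-12.95200) = 4.78086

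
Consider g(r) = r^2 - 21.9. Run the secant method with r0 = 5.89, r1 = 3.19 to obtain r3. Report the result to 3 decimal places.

4.718

g(5.89) = 12.79210, g(3.19) = -11.72390
r2 = 3.19000 − (-11.72390)·(3.19000 − 5.89000) / (-11.72390 − 12.79210) = 3.19000 − (31.65453)/(-24.51600) = 4.48118
g(4.48118) = -1.81904
r3 = 4.48118 − (-1.81904)·(4.48118 − 3.19000) / (-1.81904 − (-11.72390)) = 4.48118 − (-2.34871)/(9.90486) = 4.71830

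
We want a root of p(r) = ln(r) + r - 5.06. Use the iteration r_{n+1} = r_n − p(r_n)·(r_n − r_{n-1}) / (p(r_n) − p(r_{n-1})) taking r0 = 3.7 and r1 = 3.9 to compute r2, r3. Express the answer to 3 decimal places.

3.741, 3.741

p(3.7) = -0.05167, p(3.9) = 0.20098
r2 = 3.90000 − 0.20098·(3.90000 − 3.70000) / (0.20098 − (-0.05167)) = 3.90000 − (0.04020)/(0.25264) = 3.74090
p(3.74090) = 0.00023
r3 = 3.74090 − 0.00023·(3.74090 − 3.90000) / (0.00023 − 0.20098) = 3.74090 − (-0.00004)/(-0.20075) = 3.74072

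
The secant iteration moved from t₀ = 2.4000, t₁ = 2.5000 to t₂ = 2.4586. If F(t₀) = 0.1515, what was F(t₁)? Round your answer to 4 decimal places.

The secant line through (2.4000, 0.1515) and (2.5000, F(t₁)) crosses zero at t₂ = 2.4586.
So (2.4000, 0.1515), (2.5000, F(t₁)), (2.4586, 0) are collinear:
F(t₁) = 0.1515 · (2.5000 − 2.4586) / (2.4000 − 2.4586) = 0.1515 · (0.041400)/(-0.058600) = -0.107032

-0.1070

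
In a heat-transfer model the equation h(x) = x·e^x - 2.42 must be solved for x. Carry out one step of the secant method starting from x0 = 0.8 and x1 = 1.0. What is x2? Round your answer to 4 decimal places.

0.9364

h(0.8) = -0.639567, h(1.0) = 0.298282
x2 = 1.000000 − 0.298282·(1.000000 − 0.800000) / (0.298282 − (-0.639567)) = 1.000000 − (0.059656)/(0.937849) = 0.936390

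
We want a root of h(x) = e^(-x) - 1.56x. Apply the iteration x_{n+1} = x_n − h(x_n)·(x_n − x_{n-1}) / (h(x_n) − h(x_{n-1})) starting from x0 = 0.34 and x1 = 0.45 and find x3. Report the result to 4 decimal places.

h(0.34) = 0.181370, h(0.45) = -0.064372
x2 = 0.450000 − (-0.064372)·(0.450000 − 0.340000) / (-0.064372 − 0.181370) = 0.450000 − (-0.007081)/(-0.245742) = 0.421186
h(0.421186) = -0.000781
x3 = 0.421186 − (-0.000781)·(0.421186 − 0.450000) / (-0.000781 − (-0.064372)) = 0.421186 − (0.000023)/(0.063591) = 0.420832

0.4208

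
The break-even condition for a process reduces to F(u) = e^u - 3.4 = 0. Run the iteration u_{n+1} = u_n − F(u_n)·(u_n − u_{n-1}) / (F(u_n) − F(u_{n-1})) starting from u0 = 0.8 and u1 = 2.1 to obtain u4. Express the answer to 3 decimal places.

F(0.8) = -1.17446, F(2.1) = 4.76617
u2 = 2.10000 − 4.76617·(2.10000 − 0.80000) / (4.76617 − (-1.17446)) = 2.10000 − (6.19602)/(5.94063) = 1.05701
F(1.05701) = -0.52225
u3 = 1.05701 − (-0.52225)·(1.05701 − 2.10000) / (-0.52225 − 4.76617) = 1.05701 − (0.54470)/(-5.28842) = 1.16001
F(1.16001) = -0.21004
u4 = 1.16001 − (-0.21004)·(1.16001 − 1.05701) / (-0.21004 − (-0.52225)) = 1.16001 − (-0.02163)/(0.31221) = 1.22930

1.229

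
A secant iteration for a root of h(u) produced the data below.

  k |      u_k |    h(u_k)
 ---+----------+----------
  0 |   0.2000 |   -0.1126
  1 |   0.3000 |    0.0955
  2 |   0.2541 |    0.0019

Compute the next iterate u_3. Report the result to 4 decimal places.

0.2532

u_3 = 0.2541 − 0.0019·(0.2541 − 0.3000) / (0.0019 − 0.0955)
   = 0.2541 − (-0.000087)/(-0.093600) = 0.253168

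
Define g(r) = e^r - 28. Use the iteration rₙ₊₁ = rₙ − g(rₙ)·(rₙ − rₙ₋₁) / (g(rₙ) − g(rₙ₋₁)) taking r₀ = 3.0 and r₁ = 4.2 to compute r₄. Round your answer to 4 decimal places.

3.3354

g(3.0) = -7.914463, g(4.2) = 38.686331
r₂ = 4.200000 − 38.686331·(4.200000 − 3.000000) / (38.686331 − (-7.914463)) = 4.200000 − (46.423597)/(46.600794) = 3.203802
g(3.203802) = -3.374009
r₃ = 3.203802 − (-3.374009)·(3.203802 − 4.200000) / (-3.374009 − 38.686331) = 3.203802 − (3.361179)/(-42.060340) = 3.283716
g(3.283716) = -1.325296
r₄ = 3.283716 − (-1.325296)·(3.283716 − 3.203802) / (-1.325296 − (-3.374009)) = 3.283716 − (-0.105909)/(2.048713) = 3.335411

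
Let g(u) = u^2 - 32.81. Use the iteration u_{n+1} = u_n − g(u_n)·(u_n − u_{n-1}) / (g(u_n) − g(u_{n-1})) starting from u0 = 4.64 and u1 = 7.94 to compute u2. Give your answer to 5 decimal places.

5.53669

g(4.64) = -11.2804000, g(7.94) = 30.2336000
u2 = 7.9400000 − 30.2336000·(7.9400000 − 4.6400000) / (30.2336000 − (-11.2804000)) = 7.9400000 − (99.7708800)/(41.5140000) = 5.5366932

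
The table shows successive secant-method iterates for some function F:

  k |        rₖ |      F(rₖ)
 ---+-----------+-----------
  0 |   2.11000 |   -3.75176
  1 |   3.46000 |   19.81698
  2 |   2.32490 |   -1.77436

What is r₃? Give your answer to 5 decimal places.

r₃ = 2.32490 − (-1.77436)·(2.32490 − 3.46000) / (-1.77436 − 19.81698)
   = 2.32490 − (2.0140760)/(-21.5913400) = 2.4181817

2.41818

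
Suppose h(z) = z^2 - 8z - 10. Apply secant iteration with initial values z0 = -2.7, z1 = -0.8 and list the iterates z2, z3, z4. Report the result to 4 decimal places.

h(-2.7) = 18.890000, h(-0.8) = -2.960000
z2 = -0.800000 − (-2.960000)·(-0.800000 − (-2.700000)) / (-2.960000 − 18.890000) = -0.800000 − (-5.624000)/(-21.850000) = -1.057391
h(-1.057391) = -0.422793
z3 = -1.057391 − (-0.422793)·(-1.057391 − (-0.800000)) / (-0.422793 − (-2.960000)) = -1.057391 − (0.108823)/(2.537207) = -1.100282
h(-1.100282) = 0.012879
z4 = -1.100282 − 0.012879·(-1.100282 − (-1.057391)) / (0.012879 − (-0.422793)) = -1.100282 − (-0.000552)/(0.435673) = -1.099014

-1.0574, -1.1003, -1.0990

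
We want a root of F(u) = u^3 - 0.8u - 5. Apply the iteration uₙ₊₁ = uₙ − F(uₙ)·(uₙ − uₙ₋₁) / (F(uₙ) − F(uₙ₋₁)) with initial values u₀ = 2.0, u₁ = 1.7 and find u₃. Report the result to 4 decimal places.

F(2.0) = 1.400000, F(1.7) = -1.447000
u₂ = 1.700000 − (-1.447000)·(1.700000 − 2.000000) / (-1.447000 − 1.400000) = 1.700000 − (0.434100)/(-2.847000) = 1.852476
F(1.852476) = -0.124897
u₃ = 1.852476 − (-0.124897)·(1.852476 − 1.700000) / (-0.124897 − (-1.447000)) = 1.852476 − (-0.019044)/(1.322103) = 1.866880

1.8669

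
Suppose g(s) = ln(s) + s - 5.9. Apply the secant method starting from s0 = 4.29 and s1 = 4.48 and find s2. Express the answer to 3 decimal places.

g(4.29) = -0.15371, g(4.48) = 0.07962
s2 = 4.48000 − 0.07962·(4.48000 − 4.29000) / (0.07962 − (-0.15371)) = 4.48000 − (0.01513)/(0.23334) = 4.41516

4.415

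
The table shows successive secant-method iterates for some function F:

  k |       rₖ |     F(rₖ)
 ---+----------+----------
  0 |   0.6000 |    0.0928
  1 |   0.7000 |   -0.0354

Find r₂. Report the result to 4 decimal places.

r₂ = 0.7000 − (-0.0354)·(0.7000 − 0.6000) / (-0.0354 − 0.0928)
   = 0.7000 − (-0.003540)/(-0.128200) = 0.672387

0.6724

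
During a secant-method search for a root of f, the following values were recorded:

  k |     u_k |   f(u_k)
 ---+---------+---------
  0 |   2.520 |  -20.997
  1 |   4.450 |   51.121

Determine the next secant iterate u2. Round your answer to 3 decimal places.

3.082

u2 = 4.450 − 51.121·(4.450 − 2.520) / (51.121 − (-20.997))
   = 4.450 − (98.66353)/(72.11800) = 3.08192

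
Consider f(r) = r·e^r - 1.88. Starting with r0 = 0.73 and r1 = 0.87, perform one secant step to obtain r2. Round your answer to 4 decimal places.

0.8210

f(0.73) = -0.365191, f(0.87) = 0.196612
r2 = 0.870000 − 0.196612·(0.870000 − 0.730000) / (0.196612 − (-0.365191)) = 0.870000 − (0.027526)/(0.561804) = 0.821005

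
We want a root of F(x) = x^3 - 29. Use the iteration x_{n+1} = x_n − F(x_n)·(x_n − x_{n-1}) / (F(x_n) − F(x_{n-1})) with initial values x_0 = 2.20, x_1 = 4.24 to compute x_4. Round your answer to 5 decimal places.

F(2.20) = -18.3520000, F(4.24) = 47.2250240
x_2 = 4.2400000 − 47.2250240·(4.2400000 − 2.2000000) / (47.2250240 − (-18.3520000)) = 4.2400000 − (96.3390490)/(65.5770240) = 2.7709024
F(2.7709024) = -7.7252883
x_3 = 2.7709024 − (-7.7252883)·(2.7709024 − 4.2400000) / (-7.7252883 − 47.2250240) = 2.7709024 − (11.3492025)/(-54.9503123) = 2.9774381
F(2.9774381) = -2.6046009
x_4 = 2.9774381 − (-2.6046009)·(2.9774381 − 2.7709024) / (-2.6046009 − (-7.7252883)) = 2.9774381 − (-0.5379431)/(5.1206873) = 3.0824910

3.08249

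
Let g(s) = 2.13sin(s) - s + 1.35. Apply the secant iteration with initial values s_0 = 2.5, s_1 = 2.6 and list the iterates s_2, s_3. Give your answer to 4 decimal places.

g(2.5) = 0.124746, g(2.6) = -0.151982
s_2 = 2.600000 − (-0.151982)·(2.600000 − 2.500000) / (-0.151982 − 0.124746) = 2.600000 − (-0.015198)/(-0.276728) = 2.545079
g(2.545079) = 0.001474
s_3 = 2.545079 − 0.001474·(2.545079 − 2.600000) / (0.001474 − (-0.151982)) = 2.545079 − (-0.000081)/(0.153456) = 2.545606

2.5451, 2.5456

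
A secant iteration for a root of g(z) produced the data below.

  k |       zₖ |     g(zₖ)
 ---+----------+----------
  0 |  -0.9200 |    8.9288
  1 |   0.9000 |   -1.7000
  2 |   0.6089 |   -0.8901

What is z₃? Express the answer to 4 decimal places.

z₃ = 0.6089 − (-0.8901)·(0.6089 − 0.9000) / (-0.8901 − (-1.7000))
   = 0.6089 − (0.259108)/(0.809900) = 0.288974

0.2890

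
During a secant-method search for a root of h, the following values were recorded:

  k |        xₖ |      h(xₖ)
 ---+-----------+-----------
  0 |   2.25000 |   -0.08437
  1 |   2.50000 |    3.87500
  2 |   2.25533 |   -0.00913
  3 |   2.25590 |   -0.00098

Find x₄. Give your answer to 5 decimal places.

2.25597

x₄ = 2.25590 − (-0.00098)·(2.25590 − 2.25533) / (-0.00098 − (-0.00913))
   = 2.25590 − (-0.0000006)/(0.0081500) = 2.2559685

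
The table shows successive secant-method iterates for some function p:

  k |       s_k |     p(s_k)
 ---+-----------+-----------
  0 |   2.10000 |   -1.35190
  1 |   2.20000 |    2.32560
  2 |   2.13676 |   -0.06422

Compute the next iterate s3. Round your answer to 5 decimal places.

s3 = 2.13676 − (-0.06422)·(2.13676 − 2.20000) / (-0.06422 − 2.32560)
   = 2.13676 − (0.0040613)/(-2.3898200) = 2.1384594

2.13846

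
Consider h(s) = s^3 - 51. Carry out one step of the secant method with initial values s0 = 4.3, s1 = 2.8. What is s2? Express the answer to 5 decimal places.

h(4.3) = 28.5070000, h(2.8) = -29.0480000
s2 = 2.8000000 − (-29.0480000)·(2.8000000 − 4.3000000) / (-29.0480000 − 28.5070000) = 2.8000000 − (43.5720000)/(-57.5550000) = 3.5570498

3.55705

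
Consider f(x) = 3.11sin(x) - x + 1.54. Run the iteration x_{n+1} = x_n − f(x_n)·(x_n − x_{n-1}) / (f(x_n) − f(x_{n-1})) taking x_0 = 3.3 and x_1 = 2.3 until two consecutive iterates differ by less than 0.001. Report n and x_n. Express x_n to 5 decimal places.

n = 5, x_n = 2.74405

f(3.3) = -2.2505891, f(2.3) = 1.5591432
x_2 = 2.3000000 − 1.5591432·(-1.0000000)/(3.8097323) = 2.7092527;  |Δ| = 0.4092527
f(2.7092527) = 0.1338267
x_3 = 2.7092527 − 0.1338267·(0.4092527)/(-1.4253165) = 2.7476785;  |Δ| = 0.0384258
f(2.7476785) = -0.0140427
x_4 = 2.7476785 − (-0.0140427)·(0.0384258)/(-0.1478695) = 2.7440293;  |Δ| = 0.0036492
f(2.7440293) = 0.0000783
x_5 = 2.7440293 − 0.0000783·(-0.0036492)/(0.0141210) = 2.7440496;  |Δ| = 0.0000202
|x_5 − x_4| = 0.0000202 < 0.001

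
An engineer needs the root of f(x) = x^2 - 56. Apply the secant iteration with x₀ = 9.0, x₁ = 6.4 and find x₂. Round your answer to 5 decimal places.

7.37662

f(9.0) = 25.0000000, f(6.4) = -15.0400000
x₂ = 6.4000000 − (-15.0400000)·(6.4000000 − 9.0000000) / (-15.0400000 − 25.0000000) = 6.4000000 − (39.1040000)/(-40.0400000) = 7.3766234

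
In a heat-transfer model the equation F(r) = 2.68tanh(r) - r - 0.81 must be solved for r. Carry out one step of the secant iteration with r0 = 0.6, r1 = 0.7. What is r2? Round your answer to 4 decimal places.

F(0.6) = 0.029293, F(0.7) = 0.109706
r2 = 0.700000 − 0.109706·(0.700000 − 0.600000) / (0.109706 − 0.029293) = 0.700000 − (0.010971)/(0.080413) = 0.563572

0.5636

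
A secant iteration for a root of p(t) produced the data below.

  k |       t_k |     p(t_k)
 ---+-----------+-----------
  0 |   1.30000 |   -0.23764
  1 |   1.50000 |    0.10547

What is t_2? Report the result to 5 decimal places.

t_2 = 1.50000 − 0.10547·(1.50000 − 1.30000) / (0.10547 − (-0.23764))
   = 1.50000 − (0.0210940)/(0.3431100) = 1.4385212

1.43852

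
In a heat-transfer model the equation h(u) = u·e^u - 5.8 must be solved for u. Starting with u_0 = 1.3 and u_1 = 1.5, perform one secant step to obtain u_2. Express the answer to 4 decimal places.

1.4055

h(1.3) = -1.029914, h(1.5) = 0.922534
u_2 = 1.500000 − 0.922534·(1.500000 − 1.300000) / (0.922534 − (-1.029914)) = 1.500000 − (0.184507)/(1.952448) = 1.405500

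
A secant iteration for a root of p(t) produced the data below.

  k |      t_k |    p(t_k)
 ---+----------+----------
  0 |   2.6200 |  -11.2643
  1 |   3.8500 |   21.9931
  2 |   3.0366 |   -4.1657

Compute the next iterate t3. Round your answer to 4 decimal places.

3.1661

t3 = 3.0366 − (-4.1657)·(3.0366 − 3.8500) / (-4.1657 − 21.9931)
   = 3.0366 − (3.388380)/(-26.158800) = 3.166131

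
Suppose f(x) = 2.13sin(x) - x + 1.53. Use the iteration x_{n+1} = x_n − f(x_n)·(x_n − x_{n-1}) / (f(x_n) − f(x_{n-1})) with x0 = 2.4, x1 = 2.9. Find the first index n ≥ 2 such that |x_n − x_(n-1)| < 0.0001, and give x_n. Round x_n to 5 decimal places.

n = 5, x_n = 2.60990

f(2.4) = 0.5687366, f(2.9) = -0.8603989
x2 = 2.9000000 − (-0.8603989)·(0.5000000)/(-1.4291355) = 2.5989792;  |Δ| = 0.3010208
f(2.5989792) = 0.0309012
x3 = 2.5989792 − 0.0309012·(-0.3010208)/(0.8913001) = 2.6094156;  |Δ| = 0.0104363
f(2.6094156) = 0.0013689
x4 = 2.6094156 − 0.0013689·(0.0104363)/(-0.0295323) = 2.6098993;  |Δ| = 0.0004838
f(2.6098993) = -0.0000029
x5 = 2.6098993 − (-0.0000029)·(0.0004838)/(-0.0013718) = 2.6098983;  |Δ| = 0.0000010
|x5 − x4| = 0.0000010 < 0.0001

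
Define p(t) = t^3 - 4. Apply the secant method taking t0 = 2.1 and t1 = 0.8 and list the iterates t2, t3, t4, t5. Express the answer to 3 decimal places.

1.318, 1.816, 1.548, 1.582

p(2.1) = 5.26100, p(0.8) = -3.48800
t2 = 0.80000 − (-3.48800)·(0.80000 − 2.10000) / (-3.48800 − 5.26100) = 0.80000 − (4.53440)/(-8.74900) = 1.31828
p(1.31828) = -1.70903
t3 = 1.31828 − (-1.70903)·(1.31828 − 0.80000) / (-1.70903 − (-3.48800)) = 1.31828 − (-0.88575)/(1.77897) = 1.81618
p(1.81618) = 1.99066
t4 = 1.81618 − 1.99066·(1.81618 − 1.31828) / (1.99066 − (-1.70903)) = 1.81618 − (0.99115)/(3.69969) = 1.54828
p(1.54828) = -0.28854
t5 = 1.54828 − (-0.28854)·(1.54828 − 1.81618) / (-0.28854 − 1.99066) = 1.54828 − (0.07730)/(-2.27919) = 1.58219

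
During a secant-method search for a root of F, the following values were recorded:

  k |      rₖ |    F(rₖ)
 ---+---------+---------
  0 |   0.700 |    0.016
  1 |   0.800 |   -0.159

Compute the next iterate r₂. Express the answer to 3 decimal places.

r₂ = 0.800 − (-0.159)·(0.800 − 0.700) / (-0.159 − 0.016)
   = 0.800 − (-0.01590)/(-0.17500) = 0.70914

0.709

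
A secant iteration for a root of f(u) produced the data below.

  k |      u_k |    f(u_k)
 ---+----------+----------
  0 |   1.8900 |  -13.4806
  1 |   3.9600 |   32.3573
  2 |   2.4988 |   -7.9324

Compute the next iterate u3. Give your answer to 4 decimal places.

2.7865

u3 = 2.4988 − (-7.9324)·(2.4988 − 3.9600) / (-7.9324 − 32.3573)
   = 2.4988 − (11.590823)/(-40.289700) = 2.786487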